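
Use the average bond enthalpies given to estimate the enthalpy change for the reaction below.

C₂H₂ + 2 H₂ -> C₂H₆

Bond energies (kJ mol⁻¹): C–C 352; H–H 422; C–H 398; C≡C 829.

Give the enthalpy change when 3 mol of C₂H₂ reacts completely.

Bonds broken (reactants):
  C≡C: 1 × 829 = 829
  C–H: 2 × 398 = 796
  H–H: 2 × 422 = 844
  Σ(broken) = 2469 kJ
Bonds formed (products):
  C–C: 1 × 352 = 352
  C–H: 6 × 398 = 2388
  Σ(formed) = 2740 kJ
ΔH = Σ(broken) − Σ(formed) = 2469 − 2740 = −271 kJ
For 3× the reaction as written: 3 × (−271) = −813 kJ

ΔH = −813 kJ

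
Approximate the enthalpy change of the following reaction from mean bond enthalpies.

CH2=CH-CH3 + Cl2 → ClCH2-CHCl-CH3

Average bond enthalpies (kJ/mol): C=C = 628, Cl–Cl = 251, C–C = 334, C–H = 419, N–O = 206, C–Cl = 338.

ΔH ≈ −131 kJ

Bonds broken (reactants):
  C–C: 1 × 334 = 334
  C–H: 6 × 419 = 2514
  C=C: 1 × 628 = 628
  Cl–Cl: 1 × 251 = 251
  Σ(broken) = 3727 kJ
Bonds formed (products):
  C–C: 2 × 334 = 668
  C–Cl: 2 × 338 = 676
  C–H: 6 × 419 = 2514
  Σ(formed) = 3858 kJ
ΔH = Σ(broken) − Σ(formed) = 3727 − 3858 = −131 kJ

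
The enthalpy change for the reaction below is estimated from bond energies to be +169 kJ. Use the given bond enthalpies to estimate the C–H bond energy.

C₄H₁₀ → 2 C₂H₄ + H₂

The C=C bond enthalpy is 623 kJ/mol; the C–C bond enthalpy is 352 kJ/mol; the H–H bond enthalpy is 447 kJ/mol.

D(C–H) ≈ 403 kJ/mol

Let D be the C–H bond energy.
Σ(broken) = 3×352 + 10×D = 1056 + 10D
Σ(formed) = 8×D + 2×623 + 1×447 = 1693 + 8D
ΔH = Σ(broken) − Σ(formed) = (1056 + 10D) − (1693 + 8D) = −637 + 2D
Setting this equal to +169 kJ gives 2D = 806, so D = 403 kJ/mol.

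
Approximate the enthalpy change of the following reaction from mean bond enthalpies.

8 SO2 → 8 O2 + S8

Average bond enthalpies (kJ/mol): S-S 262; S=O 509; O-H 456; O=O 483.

Bonds broken (reactants):
  S=O: 16 × 509 = 8144
  Σ(broken) = 8144 kJ
Bonds formed (products):
  O=O: 8 × 483 = 3864
  S-S: 8 × 262 = 2096
  Σ(formed) = 5960 kJ
ΔH = Σ(broken) − Σ(formed) = 8144 − 5960 = +2184 kJ

ΔH ≈ +2184 kJ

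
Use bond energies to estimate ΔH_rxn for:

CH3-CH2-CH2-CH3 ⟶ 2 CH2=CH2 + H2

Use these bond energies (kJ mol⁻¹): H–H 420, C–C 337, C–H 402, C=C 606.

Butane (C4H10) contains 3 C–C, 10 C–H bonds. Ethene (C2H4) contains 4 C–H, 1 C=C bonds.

Bonds broken (reactants):
  C–C: 3 × 337 = 1011
  C–H: 10 × 402 = 4020
  Σ(broken) = 5031 kJ
Bonds formed (products):
  C–H: 8 × 402 = 3216
  C=C: 2 × 606 = 1212
  H–H: 1 × 420 = 420
  Σ(formed) = 4848 kJ
ΔH = Σ(broken) − Σ(formed) = 5031 − 4848 = +183 kJ

ΔH ≈ +183 kJ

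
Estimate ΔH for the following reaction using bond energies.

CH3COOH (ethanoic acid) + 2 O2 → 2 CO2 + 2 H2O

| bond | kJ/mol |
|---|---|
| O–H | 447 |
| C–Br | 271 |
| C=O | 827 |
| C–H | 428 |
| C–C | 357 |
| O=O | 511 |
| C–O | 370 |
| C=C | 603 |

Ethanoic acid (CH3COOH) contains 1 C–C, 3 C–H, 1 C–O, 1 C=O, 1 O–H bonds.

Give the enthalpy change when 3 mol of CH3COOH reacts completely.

ΔH = −2367 kJ

Bonds broken (reactants):
  C–C: 1 × 357 = 357
  C–H: 3 × 428 = 1284
  C–O: 1 × 370 = 370
  C=O: 1 × 827 = 827
  O–H: 1 × 447 = 447
  O=O: 2 × 511 = 1022
  Σ(broken) = 4307 kJ
Bonds formed (products):
  C=O: 4 × 827 = 3308
  O–H: 4 × 447 = 1788
  Σ(formed) = 5096 kJ
ΔH = Σ(broken) − Σ(formed) = 4307 − 5096 = −789 kJ
For 3× the reaction as written: 3 × (−789) = −2367 kJ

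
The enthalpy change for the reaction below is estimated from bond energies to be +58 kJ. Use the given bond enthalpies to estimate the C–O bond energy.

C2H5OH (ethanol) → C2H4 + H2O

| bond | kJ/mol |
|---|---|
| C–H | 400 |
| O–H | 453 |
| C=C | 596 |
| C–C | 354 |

D(C–O) ≈ 353 kJ/mol

Let D be the C–O bond energy.
Σ(broken) = 1×354 + 5×400 + 1×D + 1×453 = 2807 + D
Σ(formed) = 4×400 + 1×596 + 2×453 = 3102
ΔH = Σ(broken) − Σ(formed) = (2807 + D) − (3102) = −295 + D
Setting this equal to +58 kJ gives D = 353 kJ/mol.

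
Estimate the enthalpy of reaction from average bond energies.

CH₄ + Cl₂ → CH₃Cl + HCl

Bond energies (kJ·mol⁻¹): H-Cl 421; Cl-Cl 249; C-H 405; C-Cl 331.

Bonds broken (reactants):
  C-H: 4 × 405 = 1620
  Cl-Cl: 1 × 249 = 249
  Σ(broken) = 1869 kJ
Bonds formed (products):
  C-Cl: 1 × 331 = 331
  C-H: 3 × 405 = 1215
  H-Cl: 1 × 421 = 421
  Σ(formed) = 1967 kJ
ΔH = Σ(broken) − Σ(formed) = 1869 − 1967 = −98 kJ

ΔH ≈ −98 kJ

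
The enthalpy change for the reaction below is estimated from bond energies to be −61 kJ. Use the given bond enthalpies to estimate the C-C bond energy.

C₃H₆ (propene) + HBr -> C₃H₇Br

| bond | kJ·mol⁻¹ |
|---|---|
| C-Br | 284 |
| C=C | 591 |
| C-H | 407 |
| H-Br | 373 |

D(C-C) ≈ 334 kJ/mol

Let D be the C-C bond energy.
Σ(broken) = 1×D + 6×407 + 1×591 + 1×373 = 3406 + D
Σ(formed) = 1×284 + 2×D + 7×407 = 3133 + 2D
ΔH = Σ(broken) − Σ(formed) = (3406 + D) − (3133 + 2D) = +273 − D
Setting this equal to −61 kJ gives D = 334 kJ/mol.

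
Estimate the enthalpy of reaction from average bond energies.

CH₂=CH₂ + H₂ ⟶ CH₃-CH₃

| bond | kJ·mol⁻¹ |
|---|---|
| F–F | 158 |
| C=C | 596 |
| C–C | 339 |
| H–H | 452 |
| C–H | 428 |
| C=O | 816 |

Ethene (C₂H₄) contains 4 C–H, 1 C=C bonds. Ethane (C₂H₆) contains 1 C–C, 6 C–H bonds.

ΔH ≈ −147 kJ

Bonds broken (reactants):
  C–H: 4 × 428 = 1712
  C=C: 1 × 596 = 596
  H–H: 1 × 452 = 452
  Σ(broken) = 2760 kJ
Bonds formed (products):
  C–C: 1 × 339 = 339
  C–H: 6 × 428 = 2568
  Σ(formed) = 2907 kJ
ΔH = Σ(broken) − Σ(formed) = 2760 − 2907 = −147 kJ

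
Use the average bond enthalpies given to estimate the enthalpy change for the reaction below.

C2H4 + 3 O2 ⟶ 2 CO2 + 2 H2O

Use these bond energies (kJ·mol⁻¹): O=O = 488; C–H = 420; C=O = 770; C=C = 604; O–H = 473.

Bonds broken (reactants):
  C–H: 4 × 420 = 1680
  C=C: 1 × 604 = 604
  O=O: 3 × 488 = 1464
  Σ(broken) = 3748 kJ
Bonds formed (products):
  C=O: 4 × 770 = 3080
  O–H: 4 × 473 = 1892
  Σ(formed) = 4972 kJ
ΔH = Σ(broken) − Σ(formed) = 3748 − 4972 = −1224 kJ

ΔH ≈ −1224 kJ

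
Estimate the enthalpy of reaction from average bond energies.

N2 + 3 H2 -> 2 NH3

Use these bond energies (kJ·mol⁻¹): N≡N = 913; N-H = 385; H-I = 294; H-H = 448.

Bonds broken (reactants):
  H-H: 3 × 448 = 1344
  N≡N: 1 × 913 = 913
  Σ(broken) = 2257 kJ
Bonds formed (products):
  N-H: 6 × 385 = 2310
  Σ(formed) = 2310 kJ
ΔH = Σ(broken) − Σ(formed) = 2257 − 2310 = −53 kJ

ΔH ≈ −53 kJ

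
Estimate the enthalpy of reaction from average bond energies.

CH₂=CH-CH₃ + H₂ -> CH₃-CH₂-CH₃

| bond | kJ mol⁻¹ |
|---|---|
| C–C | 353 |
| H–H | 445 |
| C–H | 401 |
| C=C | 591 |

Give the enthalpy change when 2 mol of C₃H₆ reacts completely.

Bonds broken (reactants):
  C–C: 1 × 353 = 353
  C–H: 6 × 401 = 2406
  C=C: 1 × 591 = 591
  H–H: 1 × 445 = 445
  Σ(broken) = 3795 kJ
Bonds formed (products):
  C–C: 2 × 353 = 706
  C–H: 8 × 401 = 3208
  Σ(formed) = 3914 kJ
ΔH = Σ(broken) − Σ(formed) = 3795 − 3914 = −119 kJ
For 2× the reaction as written: 2 × (−119) = −238 kJ

ΔH = −238 kJ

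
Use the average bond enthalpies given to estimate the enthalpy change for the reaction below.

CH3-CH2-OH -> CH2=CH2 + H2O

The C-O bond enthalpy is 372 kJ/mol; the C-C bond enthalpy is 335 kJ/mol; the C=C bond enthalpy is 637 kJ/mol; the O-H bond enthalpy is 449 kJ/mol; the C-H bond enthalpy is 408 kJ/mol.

ΔH ≈ +29 kJ

Bonds broken (reactants):
  C-C: 1 × 335 = 335
  C-H: 5 × 408 = 2040
  C-O: 1 × 372 = 372
  O-H: 1 × 449 = 449
  Σ(broken) = 3196 kJ
Bonds formed (products):
  C-H: 4 × 408 = 1632
  C=C: 1 × 637 = 637
  O-H: 2 × 449 = 898
  Σ(formed) = 3167 kJ
ΔH = Σ(broken) − Σ(formed) = 3196 − 3167 = +29 kJ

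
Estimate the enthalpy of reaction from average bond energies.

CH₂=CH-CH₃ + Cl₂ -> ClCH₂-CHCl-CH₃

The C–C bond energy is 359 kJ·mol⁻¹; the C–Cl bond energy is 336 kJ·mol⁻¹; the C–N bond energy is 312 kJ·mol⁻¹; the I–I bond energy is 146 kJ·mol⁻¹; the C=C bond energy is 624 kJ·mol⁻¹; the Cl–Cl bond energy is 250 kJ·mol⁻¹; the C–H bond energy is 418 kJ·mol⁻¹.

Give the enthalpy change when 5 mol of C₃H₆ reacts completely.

Bonds broken (reactants):
  C–C: 1 × 359 = 359
  C–H: 6 × 418 = 2508
  C=C: 1 × 624 = 624
  Cl–Cl: 1 × 250 = 250
  Σ(broken) = 3741 kJ
Bonds formed (products):
  C–C: 2 × 359 = 718
  C–Cl: 2 × 336 = 672
  C–H: 6 × 418 = 2508
  Σ(formed) = 3898 kJ
ΔH = Σ(broken) − Σ(formed) = 3741 − 3898 = −157 kJ
For 5× the reaction as written: 5 × (−157) = −785 kJ

ΔH = −785 kJ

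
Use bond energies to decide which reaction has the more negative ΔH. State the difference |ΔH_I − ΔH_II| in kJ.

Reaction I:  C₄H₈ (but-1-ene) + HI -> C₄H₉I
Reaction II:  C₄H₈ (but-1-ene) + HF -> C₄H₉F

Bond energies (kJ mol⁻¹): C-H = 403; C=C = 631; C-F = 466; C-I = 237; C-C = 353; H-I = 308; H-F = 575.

Reaction I:
  Bonds broken (reactants):
    C-C: 2 × 353 = 706
    C-H: 8 × 403 = 3224
    C=C: 1 × 631 = 631
    H-I: 1 × 308 = 308
    Σ(broken) = 4869 kJ
  Bonds formed (products):
    C-C: 3 × 353 = 1059
    C-H: 9 × 403 = 3627
    C-I: 1 × 237 = 237
    Σ(formed) = 4923 kJ
  ΔH_I = 4869 − 4923 = −54 kJ
Reaction II:
  Bonds broken (reactants):
    C-C: 2 × 353 = 706
    C-H: 8 × 403 = 3224
    C=C: 1 × 631 = 631
    H-F: 1 × 575 = 575
    Σ(broken) = 5136 kJ
  Bonds formed (products):
    C-C: 3 × 353 = 1059
    C-F: 1 × 466 = 466
    C-H: 9 × 403 = 3627
    Σ(formed) = 5152 kJ
  ΔH_II = 5136 − 5152 = −16 kJ
ΔH_I − ΔH_II = −38 kJ, so reaction I has the more negative ΔH; |ΔH_I − ΔH_II| = 38 kJ.

Reaction I, by 38 kJ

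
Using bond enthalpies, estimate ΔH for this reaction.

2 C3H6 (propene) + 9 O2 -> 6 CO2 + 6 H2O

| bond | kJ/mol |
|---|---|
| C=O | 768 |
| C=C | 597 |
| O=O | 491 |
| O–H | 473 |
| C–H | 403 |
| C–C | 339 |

ΔH ≈ −3765 kJ

Bonds broken (reactants):
  C–C: 2 × 339 = 678
  C–H: 12 × 403 = 4836
  C=C: 2 × 597 = 1194
  O=O: 9 × 491 = 4419
  Σ(broken) = 11127 kJ
Bonds formed (products):
  C=O: 12 × 768 = 9216
  O–H: 12 × 473 = 5676
  Σ(formed) = 14892 kJ
ΔH = Σ(broken) − Σ(formed) = 11127 − 14892 = −3765 kJ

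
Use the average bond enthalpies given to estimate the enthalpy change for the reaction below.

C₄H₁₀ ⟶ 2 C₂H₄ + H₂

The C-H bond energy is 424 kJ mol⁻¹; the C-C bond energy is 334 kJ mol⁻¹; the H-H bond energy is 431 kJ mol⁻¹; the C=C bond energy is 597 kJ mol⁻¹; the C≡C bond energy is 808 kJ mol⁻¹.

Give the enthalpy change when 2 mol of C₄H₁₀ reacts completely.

Bonds broken (reactants):
  C-C: 3 × 334 = 1002
  C-H: 10 × 424 = 4240
  Σ(broken) = 5242 kJ
Bonds formed (products):
  C-H: 8 × 424 = 3392
  C=C: 2 × 597 = 1194
  H-H: 1 × 431 = 431
  Σ(formed) = 5017 kJ
ΔH = Σ(broken) − Σ(formed) = 5242 − 5017 = +225 kJ
For 2× the reaction as written: 2 × (+225) = +450 kJ

ΔH = +450 kJ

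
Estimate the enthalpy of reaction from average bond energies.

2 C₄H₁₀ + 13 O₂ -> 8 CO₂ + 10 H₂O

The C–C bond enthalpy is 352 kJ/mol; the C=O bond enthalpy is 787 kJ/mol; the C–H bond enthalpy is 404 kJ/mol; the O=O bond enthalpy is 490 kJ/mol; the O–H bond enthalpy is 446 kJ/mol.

ΔH ≈ −4950 kJ

Bonds broken (reactants):
  C–C: 6 × 352 = 2112
  C–H: 20 × 404 = 8080
  O=O: 13 × 490 = 6370
  Σ(broken) = 16562 kJ
Bonds formed (products):
  C=O: 16 × 787 = 12592
  O–H: 20 × 446 = 8920
  Σ(formed) = 21512 kJ
ΔH = Σ(broken) − Σ(formed) = 16562 − 21512 = −4950 kJ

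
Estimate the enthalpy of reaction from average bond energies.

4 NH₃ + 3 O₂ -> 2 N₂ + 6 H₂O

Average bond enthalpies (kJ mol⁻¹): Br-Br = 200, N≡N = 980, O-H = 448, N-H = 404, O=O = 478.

Bonds broken (reactants):
  N-H: 12 × 404 = 4848
  O=O: 3 × 478 = 1434
  Σ(broken) = 6282 kJ
Bonds formed (products):
  N≡N: 2 × 980 = 1960
  O-H: 12 × 448 = 5376
  Σ(formed) = 7336 kJ
ΔH = Σ(broken) − Σ(formed) = 6282 − 7336 = −1054 kJ

ΔH ≈ −1054 kJ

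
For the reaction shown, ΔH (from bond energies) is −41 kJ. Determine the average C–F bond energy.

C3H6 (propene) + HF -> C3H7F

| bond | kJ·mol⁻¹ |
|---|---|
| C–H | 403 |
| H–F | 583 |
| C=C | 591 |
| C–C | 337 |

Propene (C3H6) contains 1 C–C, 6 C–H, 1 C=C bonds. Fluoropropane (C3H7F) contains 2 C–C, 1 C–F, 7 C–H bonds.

Let D be the C–F bond energy.
Σ(broken) = 1×337 + 6×403 + 1×591 + 1×583 = 3929
Σ(formed) = 2×337 + 1×D + 7×403 = 3495 + D
ΔH = Σ(broken) − Σ(formed) = (3929) − (3495 + D) = +434 − D
Setting this equal to −41 kJ gives D = 475 kJ/mol.

D(C–F) ≈ 475 kJ/mol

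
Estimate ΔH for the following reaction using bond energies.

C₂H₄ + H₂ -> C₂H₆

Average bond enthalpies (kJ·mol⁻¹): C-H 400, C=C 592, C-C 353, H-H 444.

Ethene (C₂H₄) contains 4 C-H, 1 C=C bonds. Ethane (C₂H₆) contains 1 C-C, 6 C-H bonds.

Bonds broken (reactants):
  C-H: 4 × 400 = 1600
  C=C: 1 × 592 = 592
  H-H: 1 × 444 = 444
  Σ(broken) = 2636 kJ
Bonds formed (products):
  C-C: 1 × 353 = 353
  C-H: 6 × 400 = 2400
  Σ(formed) = 2753 kJ
ΔH = Σ(broken) − Σ(formed) = 2636 − 2753 = −117 kJ

ΔH ≈ −117 kJ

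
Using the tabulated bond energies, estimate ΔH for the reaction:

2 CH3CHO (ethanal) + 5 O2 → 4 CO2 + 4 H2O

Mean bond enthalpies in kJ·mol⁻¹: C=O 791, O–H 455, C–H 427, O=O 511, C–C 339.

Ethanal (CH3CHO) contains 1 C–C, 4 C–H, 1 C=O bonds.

Bonds broken (reactants):
  C–C: 2 × 339 = 678
  C–H: 8 × 427 = 3416
  C=O: 2 × 791 = 1582
  O=O: 5 × 511 = 2555
  Σ(broken) = 8231 kJ
Bonds formed (products):
  C=O: 8 × 791 = 6328
  O–H: 8 × 455 = 3640
  Σ(formed) = 9968 kJ
ΔH = Σ(broken) − Σ(formed) = 8231 − 9968 = −1737 kJ

ΔH ≈ −1737 kJ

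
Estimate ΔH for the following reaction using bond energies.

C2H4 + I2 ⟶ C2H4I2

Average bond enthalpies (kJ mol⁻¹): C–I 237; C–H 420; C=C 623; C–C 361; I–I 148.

Bonds broken (reactants):
  C–H: 4 × 420 = 1680
  C=C: 1 × 623 = 623
  I–I: 1 × 148 = 148
  Σ(broken) = 2451 kJ
Bonds formed (products):
  C–C: 1 × 361 = 361
  C–H: 4 × 420 = 1680
  C–I: 2 × 237 = 474
  Σ(formed) = 2515 kJ
ΔH = Σ(broken) − Σ(formed) = 2451 − 2515 = −64 kJ

ΔH ≈ −64 kJ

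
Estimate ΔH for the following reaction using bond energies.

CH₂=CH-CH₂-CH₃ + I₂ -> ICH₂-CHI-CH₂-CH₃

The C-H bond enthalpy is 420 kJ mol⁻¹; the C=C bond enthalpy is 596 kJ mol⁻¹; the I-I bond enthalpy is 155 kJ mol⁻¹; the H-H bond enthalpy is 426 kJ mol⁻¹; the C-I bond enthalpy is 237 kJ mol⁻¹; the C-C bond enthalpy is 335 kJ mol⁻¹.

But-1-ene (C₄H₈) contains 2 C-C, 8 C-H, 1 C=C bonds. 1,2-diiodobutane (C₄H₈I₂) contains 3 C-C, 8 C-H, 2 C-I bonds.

Bonds broken (reactants):
  C-C: 2 × 335 = 670
  C-H: 8 × 420 = 3360
  C=C: 1 × 596 = 596
  I-I: 1 × 155 = 155
  Σ(broken) = 4781 kJ
Bonds formed (products):
  C-C: 3 × 335 = 1005
  C-H: 8 × 420 = 3360
  C-I: 2 × 237 = 474
  Σ(formed) = 4839 kJ
ΔH = Σ(broken) − Σ(formed) = 4781 − 4839 = −58 kJ

ΔH ≈ −58 kJ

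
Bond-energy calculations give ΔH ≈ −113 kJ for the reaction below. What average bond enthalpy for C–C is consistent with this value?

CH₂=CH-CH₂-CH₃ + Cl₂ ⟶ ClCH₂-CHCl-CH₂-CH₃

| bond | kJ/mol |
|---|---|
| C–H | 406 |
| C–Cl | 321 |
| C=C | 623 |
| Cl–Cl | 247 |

D(C–C) ≈ 341 kJ/mol

Let D be the C–C bond energy.
Σ(broken) = 2×D + 8×406 + 1×623 + 1×247 = 4118 + 2D
Σ(formed) = 3×D + 2×321 + 8×406 = 3890 + 3D
ΔH = Σ(broken) − Σ(formed) = (4118 + 2D) − (3890 + 3D) = +228 − D
Setting this equal to −113 kJ gives D = 341 kJ/mol.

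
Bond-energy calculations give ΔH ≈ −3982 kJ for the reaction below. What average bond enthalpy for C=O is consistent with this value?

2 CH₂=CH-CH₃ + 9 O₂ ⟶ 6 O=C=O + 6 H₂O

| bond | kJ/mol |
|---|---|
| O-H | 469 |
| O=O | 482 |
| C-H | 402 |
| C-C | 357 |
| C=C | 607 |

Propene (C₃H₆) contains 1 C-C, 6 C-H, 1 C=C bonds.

D(C=O) ≈ 787 kJ/mol

Let D be the C=O bond energy.
Σ(broken) = 2×357 + 12×402 + 2×607 + 9×482 = 11090
Σ(formed) = 12×D + 12×469 = 5628 + 12D
ΔH = Σ(broken) − Σ(formed) = (11090) − (5628 + 12D) = +5462 − 12D
Setting this equal to −3982 kJ gives 12D = 9444, so D = 787 kJ/mol.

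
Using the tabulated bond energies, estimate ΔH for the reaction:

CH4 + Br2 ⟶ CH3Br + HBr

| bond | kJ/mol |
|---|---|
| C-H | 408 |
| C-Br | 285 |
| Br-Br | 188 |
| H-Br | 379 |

ΔH ≈ −68 kJ

Bonds broken (reactants):
  Br-Br: 1 × 188 = 188
  C-H: 4 × 408 = 1632
  Σ(broken) = 1820 kJ
Bonds formed (products):
  C-Br: 1 × 285 = 285
  C-H: 3 × 408 = 1224
  H-Br: 1 × 379 = 379
  Σ(formed) = 1888 kJ
ΔH = Σ(broken) − Σ(formed) = 1820 − 1888 = −68 kJ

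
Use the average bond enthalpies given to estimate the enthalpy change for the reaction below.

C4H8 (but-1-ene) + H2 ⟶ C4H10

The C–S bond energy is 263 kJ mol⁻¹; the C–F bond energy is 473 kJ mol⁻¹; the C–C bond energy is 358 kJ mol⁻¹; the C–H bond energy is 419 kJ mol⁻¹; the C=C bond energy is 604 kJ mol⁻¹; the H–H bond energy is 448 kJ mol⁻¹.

Bonds broken (reactants):
  C–C: 2 × 358 = 716
  C–H: 8 × 419 = 3352
  C=C: 1 × 604 = 604
  H–H: 1 × 448 = 448
  Σ(broken) = 5120 kJ
Bonds formed (products):
  C–C: 3 × 358 = 1074
  C–H: 10 × 419 = 4190
  Σ(formed) = 5264 kJ
ΔH = Σ(broken) − Σ(formed) = 5120 − 5264 = −144 kJ

ΔH ≈ −144 kJ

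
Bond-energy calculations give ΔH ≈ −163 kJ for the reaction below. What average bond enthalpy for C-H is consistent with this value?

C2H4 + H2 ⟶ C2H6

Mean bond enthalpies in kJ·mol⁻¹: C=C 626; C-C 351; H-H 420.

Let D be the C-H bond energy.
Σ(broken) = 4×D + 1×626 + 1×420 = 1046 + 4D
Σ(formed) = 1×351 + 6×D = 351 + 6D
ΔH = Σ(broken) − Σ(formed) = (1046 + 4D) − (351 + 6D) = +695 − 2D
Setting this equal to −163 kJ gives 2D = 858, so D = 429 kJ/mol.

D(C-H) ≈ 429 kJ/mol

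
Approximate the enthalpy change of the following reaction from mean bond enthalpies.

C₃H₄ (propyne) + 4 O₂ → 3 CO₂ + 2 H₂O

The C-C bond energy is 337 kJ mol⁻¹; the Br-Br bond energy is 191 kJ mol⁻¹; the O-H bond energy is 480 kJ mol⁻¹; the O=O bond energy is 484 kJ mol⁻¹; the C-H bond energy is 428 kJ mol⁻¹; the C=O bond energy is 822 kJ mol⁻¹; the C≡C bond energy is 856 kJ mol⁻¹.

ΔH ≈ −2011 kJ

Bonds broken (reactants):
  C≡C: 1 × 856 = 856
  C-C: 1 × 337 = 337
  C-H: 4 × 428 = 1712
  O=O: 4 × 484 = 1936
  Σ(broken) = 4841 kJ
Bonds formed (products):
  C=O: 6 × 822 = 4932
  O-H: 4 × 480 = 1920
  Σ(formed) = 6852 kJ
ΔH = Σ(broken) − Σ(formed) = 4841 − 6852 = −2011 kJ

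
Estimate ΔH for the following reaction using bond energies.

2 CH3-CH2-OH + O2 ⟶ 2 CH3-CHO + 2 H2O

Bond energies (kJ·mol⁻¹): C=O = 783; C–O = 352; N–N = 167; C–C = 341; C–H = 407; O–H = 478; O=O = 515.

Bonds broken (reactants):
  C–C: 2 × 341 = 682
  C–H: 10 × 407 = 4070
  C–O: 2 × 352 = 704
  O–H: 2 × 478 = 956
  O=O: 1 × 515 = 515
  Σ(broken) = 6927 kJ
Bonds formed (products):
  C–C: 2 × 341 = 682
  C–H: 8 × 407 = 3256
  C=O: 2 × 783 = 1566
  O–H: 4 × 478 = 1912
  Σ(formed) = 7416 kJ
ΔH = Σ(broken) − Σ(formed) = 6927 − 7416 = −489 kJ

ΔH ≈ −489 kJ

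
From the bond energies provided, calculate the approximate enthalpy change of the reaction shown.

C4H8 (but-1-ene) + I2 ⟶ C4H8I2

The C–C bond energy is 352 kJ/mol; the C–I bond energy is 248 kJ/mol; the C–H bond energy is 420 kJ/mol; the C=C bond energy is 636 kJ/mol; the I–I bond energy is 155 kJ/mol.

ΔH ≈ −57 kJ

Bonds broken (reactants):
  C–C: 2 × 352 = 704
  C–H: 8 × 420 = 3360
  C=C: 1 × 636 = 636
  I–I: 1 × 155 = 155
  Σ(broken) = 4855 kJ
Bonds formed (products):
  C–C: 3 × 352 = 1056
  C–H: 8 × 420 = 3360
  C–I: 2 × 248 = 496
  Σ(formed) = 4912 kJ
ΔH = Σ(broken) − Σ(formed) = 4855 − 4912 = −57 kJ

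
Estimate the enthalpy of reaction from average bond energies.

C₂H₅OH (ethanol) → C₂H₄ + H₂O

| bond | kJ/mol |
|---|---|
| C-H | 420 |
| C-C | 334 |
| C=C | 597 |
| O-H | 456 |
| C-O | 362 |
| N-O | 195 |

Bonds broken (reactants):
  C-C: 1 × 334 = 334
  C-H: 5 × 420 = 2100
  C-O: 1 × 362 = 362
  O-H: 1 × 456 = 456
  Σ(broken) = 3252 kJ
Bonds formed (products):
  C-H: 4 × 420 = 1680
  C=C: 1 × 597 = 597
  O-H: 2 × 456 = 912
  Σ(formed) = 3189 kJ
ΔH = Σ(broken) − Σ(formed) = 3252 − 3189 = +63 kJ

ΔH ≈ +63 kJ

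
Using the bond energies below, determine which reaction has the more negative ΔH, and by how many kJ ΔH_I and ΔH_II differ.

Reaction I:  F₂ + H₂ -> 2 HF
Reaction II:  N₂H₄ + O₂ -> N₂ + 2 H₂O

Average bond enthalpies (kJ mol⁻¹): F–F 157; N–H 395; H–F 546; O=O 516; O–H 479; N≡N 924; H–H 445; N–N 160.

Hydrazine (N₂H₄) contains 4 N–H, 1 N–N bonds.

Reaction I:
  Bonds broken (reactants):
    F–F: 1 × 157 = 157
    H–H: 1 × 445 = 445
    Σ(broken) = 602 kJ
  Bonds formed (products):
    H–F: 2 × 546 = 1092
    Σ(formed) = 1092 kJ
  ΔH_I = 602 − 1092 = −490 kJ
Reaction II:
  Bonds broken (reactants):
    N–H: 4 × 395 = 1580
    N–N: 1 × 160 = 160
    O=O: 1 × 516 = 516
    Σ(broken) = 2256 kJ
  Bonds formed (products):
    N≡N: 1 × 924 = 924
    O–H: 4 × 479 = 1916
    Σ(formed) = 2840 kJ
  ΔH_II = 2256 − 2840 = −584 kJ
ΔH_I − ΔH_II = +94 kJ, so reaction II has the more negative ΔH; |ΔH_I − ΔH_II| = 94 kJ.

Reaction II, by 94 kJ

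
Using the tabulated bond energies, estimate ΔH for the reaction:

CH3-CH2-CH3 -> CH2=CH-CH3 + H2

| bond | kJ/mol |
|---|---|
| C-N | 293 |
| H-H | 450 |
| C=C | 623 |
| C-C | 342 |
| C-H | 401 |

ΔH ≈ +71 kJ

Bonds broken (reactants):
  C-C: 2 × 342 = 684
  C-H: 8 × 401 = 3208
  Σ(broken) = 3892 kJ
Bonds formed (products):
  C-C: 1 × 342 = 342
  C-H: 6 × 401 = 2406
  C=C: 1 × 623 = 623
  H-H: 1 × 450 = 450
  Σ(formed) = 3821 kJ
ΔH = Σ(broken) − Σ(formed) = 3892 − 3821 = +71 kJ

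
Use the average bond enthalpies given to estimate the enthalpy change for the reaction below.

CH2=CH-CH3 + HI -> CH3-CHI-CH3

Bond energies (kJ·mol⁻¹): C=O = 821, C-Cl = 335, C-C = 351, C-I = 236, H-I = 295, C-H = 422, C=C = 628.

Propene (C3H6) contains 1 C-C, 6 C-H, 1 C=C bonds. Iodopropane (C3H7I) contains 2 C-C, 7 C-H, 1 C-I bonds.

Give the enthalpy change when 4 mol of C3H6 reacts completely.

Bonds broken (reactants):
  C-C: 1 × 351 = 351
  C-H: 6 × 422 = 2532
  C=C: 1 × 628 = 628
  H-I: 1 × 295 = 295
  Σ(broken) = 3806 kJ
Bonds formed (products):
  C-C: 2 × 351 = 702
  C-H: 7 × 422 = 2954
  C-I: 1 × 236 = 236
  Σ(formed) = 3892 kJ
ΔH = Σ(broken) − Σ(formed) = 3806 − 3892 = −86 kJ
For 4× the reaction as written: 4 × (−86) = −344 kJ

ΔH = −344 kJ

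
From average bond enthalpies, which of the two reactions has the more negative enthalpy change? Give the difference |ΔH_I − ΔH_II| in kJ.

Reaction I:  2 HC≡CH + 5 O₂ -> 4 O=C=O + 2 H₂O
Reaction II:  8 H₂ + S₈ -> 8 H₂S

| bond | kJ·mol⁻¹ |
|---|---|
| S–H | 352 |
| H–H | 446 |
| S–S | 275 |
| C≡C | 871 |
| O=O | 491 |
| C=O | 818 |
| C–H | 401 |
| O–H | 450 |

Reaction I:
  Bonds broken (reactants):
    C≡C: 2 × 871 = 1742
    C–H: 4 × 401 = 1604
    O=O: 5 × 491 = 2455
    Σ(broken) = 5801 kJ
  Bonds formed (products):
    C=O: 8 × 818 = 6544
    O–H: 4 × 450 = 1800
    Σ(formed) = 8344 kJ
  ΔH_I = 5801 − 8344 = −2543 kJ
Reaction II:
  Bonds broken (reactants):
    H–H: 8 × 446 = 3568
    S–S: 8 × 275 = 2200
    Σ(broken) = 5768 kJ
  Bonds formed (products):
    S–H: 16 × 352 = 5632
    Σ(formed) = 5632 kJ
  ΔH_II = 5768 − 5632 = +136 kJ
ΔH_I − ΔH_II = −2679 kJ, so reaction I has the more negative ΔH; |ΔH_I − ΔH_II| = 2679 kJ.

Reaction I, by 2679 kJ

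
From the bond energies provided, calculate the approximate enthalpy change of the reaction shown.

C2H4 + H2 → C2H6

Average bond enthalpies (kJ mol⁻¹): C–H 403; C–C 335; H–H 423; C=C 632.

ΔH ≈ −86 kJ

Bonds broken (reactants):
  C–H: 4 × 403 = 1612
  C=C: 1 × 632 = 632
  H–H: 1 × 423 = 423
  Σ(broken) = 2667 kJ
Bonds formed (products):
  C–C: 1 × 335 = 335
  C–H: 6 × 403 = 2418
  Σ(formed) = 2753 kJ
ΔH = Σ(broken) − Σ(formed) = 2667 − 2753 = −86 kJ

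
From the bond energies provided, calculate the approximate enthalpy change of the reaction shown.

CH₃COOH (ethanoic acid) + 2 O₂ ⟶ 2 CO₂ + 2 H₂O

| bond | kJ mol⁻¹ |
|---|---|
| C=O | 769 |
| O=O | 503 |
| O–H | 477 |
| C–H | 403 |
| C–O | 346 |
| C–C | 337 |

Bonds broken (reactants):
  C–C: 1 × 337 = 337
  C–H: 3 × 403 = 1209
  C–O: 1 × 346 = 346
  C=O: 1 × 769 = 769
  O–H: 1 × 477 = 477
  O=O: 2 × 503 = 1006
  Σ(broken) = 4144 kJ
Bonds formed (products):
  C=O: 4 × 769 = 3076
  O–H: 4 × 477 = 1908
  Σ(formed) = 4984 kJ
ΔH = Σ(broken) − Σ(formed) = 4144 − 4984 = −840 kJ

ΔH ≈ −840 kJ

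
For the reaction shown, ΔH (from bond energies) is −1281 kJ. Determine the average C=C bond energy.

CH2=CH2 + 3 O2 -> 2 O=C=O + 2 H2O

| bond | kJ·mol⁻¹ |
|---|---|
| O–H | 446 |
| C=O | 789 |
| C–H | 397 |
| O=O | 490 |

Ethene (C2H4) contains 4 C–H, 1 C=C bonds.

D(C=C) ≈ 601 kJ/mol

Let D be the C=C bond energy.
Σ(broken) = 4×397 + 1×D + 3×490 = 3058 + D
Σ(formed) = 4×789 + 4×446 = 4940
ΔH = Σ(broken) − Σ(formed) = (3058 + D) − (4940) = −1882 + D
Setting this equal to −1281 kJ gives D = 601 kJ/mol.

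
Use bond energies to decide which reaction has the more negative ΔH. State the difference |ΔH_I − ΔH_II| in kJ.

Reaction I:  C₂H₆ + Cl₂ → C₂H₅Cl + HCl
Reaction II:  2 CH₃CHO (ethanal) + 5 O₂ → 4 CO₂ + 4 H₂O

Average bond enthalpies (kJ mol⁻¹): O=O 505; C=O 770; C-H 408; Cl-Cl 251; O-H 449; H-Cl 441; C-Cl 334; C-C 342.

Reaction II, by 1623 kJ

Reaction I:
  Bonds broken (reactants):
    C-C: 1 × 342 = 342
    C-H: 6 × 408 = 2448
    Cl-Cl: 1 × 251 = 251
    Σ(broken) = 3041 kJ
  Bonds formed (products):
    C-C: 1 × 342 = 342
    C-Cl: 1 × 334 = 334
    C-H: 5 × 408 = 2040
    H-Cl: 1 × 441 = 441
    Σ(formed) = 3157 kJ
  ΔH_I = 3041 − 3157 = −116 kJ
Reaction II:
  Bonds broken (reactants):
    C-C: 2 × 342 = 684
    C-H: 8 × 408 = 3264
    C=O: 2 × 770 = 1540
    O=O: 5 × 505 = 2525
    Σ(broken) = 8013 kJ
  Bonds formed (products):
    C=O: 8 × 770 = 6160
    O-H: 8 × 449 = 3592
    Σ(formed) = 9752 kJ
  ΔH_II = 8013 − 9752 = −1739 kJ
ΔH_I − ΔH_II = +1623 kJ, so reaction II has the more negative ΔH; |ΔH_I − ΔH_II| = 1623 kJ.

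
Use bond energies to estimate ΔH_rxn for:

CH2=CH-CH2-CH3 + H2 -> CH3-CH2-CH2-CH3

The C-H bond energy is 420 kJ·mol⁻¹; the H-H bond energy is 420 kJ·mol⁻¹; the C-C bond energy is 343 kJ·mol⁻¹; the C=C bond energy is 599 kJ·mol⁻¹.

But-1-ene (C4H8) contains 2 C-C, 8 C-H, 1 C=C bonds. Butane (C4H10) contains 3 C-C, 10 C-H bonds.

ΔH ≈ −164 kJ

Bonds broken (reactants):
  C-C: 2 × 343 = 686
  C-H: 8 × 420 = 3360
  C=C: 1 × 599 = 599
  H-H: 1 × 420 = 420
  Σ(broken) = 5065 kJ
Bonds formed (products):
  C-C: 3 × 343 = 1029
  C-H: 10 × 420 = 4200
  Σ(formed) = 5229 kJ
ΔH = Σ(broken) − Σ(formed) = 5065 − 5229 = −164 kJ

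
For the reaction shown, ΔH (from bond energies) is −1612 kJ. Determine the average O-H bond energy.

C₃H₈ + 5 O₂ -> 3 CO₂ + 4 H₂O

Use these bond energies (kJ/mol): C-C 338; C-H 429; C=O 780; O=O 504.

Let D be the O-H bond energy.
Σ(broken) = 2×338 + 8×429 + 5×504 = 6628
Σ(formed) = 6×780 + 8×D = 4680 + 8D
ΔH = Σ(broken) − Σ(formed) = (6628) − (4680 + 8D) = +1948 − 8D
Setting this equal to −1612 kJ gives 8D = 3560, so D = 445 kJ/mol.

D(O-H) ≈ 445 kJ/mol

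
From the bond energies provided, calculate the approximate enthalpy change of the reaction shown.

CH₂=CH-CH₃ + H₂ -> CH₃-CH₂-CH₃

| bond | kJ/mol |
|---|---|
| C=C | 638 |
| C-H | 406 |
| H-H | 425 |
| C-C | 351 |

Bonds broken (reactants):
  C-C: 1 × 351 = 351
  C-H: 6 × 406 = 2436
  C=C: 1 × 638 = 638
  H-H: 1 × 425 = 425
  Σ(broken) = 3850 kJ
Bonds formed (products):
  C-C: 2 × 351 = 702
  C-H: 8 × 406 = 3248
  Σ(formed) = 3950 kJ
ΔH = Σ(broken) − Σ(formed) = 3850 − 3950 = −100 kJ

ΔH ≈ −100 kJ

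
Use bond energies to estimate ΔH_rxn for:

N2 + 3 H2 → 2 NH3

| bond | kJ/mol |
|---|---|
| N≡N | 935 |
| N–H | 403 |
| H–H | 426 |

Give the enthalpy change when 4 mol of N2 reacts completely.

ΔH = −820 kJ

Bonds broken (reactants):
  H–H: 3 × 426 = 1278
  N≡N: 1 × 935 = 935
  Σ(broken) = 2213 kJ
Bonds formed (products):
  N–H: 6 × 403 = 2418
  Σ(formed) = 2418 kJ
ΔH = Σ(broken) − Σ(formed) = 2213 − 2418 = −205 kJ
For 4× the reaction as written: 4 × (−205) = −820 kJ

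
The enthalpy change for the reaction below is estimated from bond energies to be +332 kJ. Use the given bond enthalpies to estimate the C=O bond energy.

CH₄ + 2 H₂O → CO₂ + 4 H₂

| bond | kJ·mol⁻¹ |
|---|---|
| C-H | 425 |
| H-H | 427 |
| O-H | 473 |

D(C=O) ≈ 776 kJ/mol

Let D be the C=O bond energy.
Σ(broken) = 4×425 + 4×473 = 3592
Σ(formed) = 2×D + 4×427 = 1708 + 2D
ΔH = Σ(broken) − Σ(formed) = (3592) − (1708 + 2D) = +1884 − 2D
Setting this equal to +332 kJ gives 2D = 1552, so D = 776 kJ/mol.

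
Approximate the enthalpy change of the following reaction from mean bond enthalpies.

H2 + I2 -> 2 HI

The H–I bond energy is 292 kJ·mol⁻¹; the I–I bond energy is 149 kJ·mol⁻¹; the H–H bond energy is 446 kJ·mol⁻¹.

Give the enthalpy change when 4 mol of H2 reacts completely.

ΔH = +44 kJ

Bonds broken (reactants):
  H–H: 1 × 446 = 446
  I–I: 1 × 149 = 149
  Σ(broken) = 595 kJ
Bonds formed (products):
  H–I: 2 × 292 = 584
  Σ(formed) = 584 kJ
ΔH = Σ(broken) − Σ(formed) = 595 − 584 = +11 kJ
For 4× the reaction as written: 4 × (+11) = +44 kJ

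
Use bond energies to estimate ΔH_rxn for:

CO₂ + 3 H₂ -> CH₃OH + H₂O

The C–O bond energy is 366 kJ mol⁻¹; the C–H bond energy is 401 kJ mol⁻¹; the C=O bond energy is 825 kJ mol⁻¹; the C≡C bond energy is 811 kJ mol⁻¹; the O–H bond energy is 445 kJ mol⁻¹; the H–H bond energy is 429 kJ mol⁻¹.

Bonds broken (reactants):
  C=O: 2 × 825 = 1650
  H–H: 3 × 429 = 1287
  Σ(broken) = 2937 kJ
Bonds formed (products):
  C–H: 3 × 401 = 1203
  C–O: 1 × 366 = 366
  O–H: 3 × 445 = 1335
  Σ(formed) = 2904 kJ
ΔH = Σ(broken) − Σ(formed) = 2937 − 2904 = +33 kJ

ΔH ≈ +33 kJ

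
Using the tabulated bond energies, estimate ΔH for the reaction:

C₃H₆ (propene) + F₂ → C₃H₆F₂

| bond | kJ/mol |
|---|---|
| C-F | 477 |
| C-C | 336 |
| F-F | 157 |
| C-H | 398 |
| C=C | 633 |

Bonds broken (reactants):
  C-C: 1 × 336 = 336
  C-H: 6 × 398 = 2388
  C=C: 1 × 633 = 633
  F-F: 1 × 157 = 157
  Σ(broken) = 3514 kJ
Bonds formed (products):
  C-C: 2 × 336 = 672
  C-F: 2 × 477 = 954
  C-H: 6 × 398 = 2388
  Σ(formed) = 4014 kJ
ΔH = Σ(broken) − Σ(formed) = 3514 − 4014 = −500 kJ

ΔH ≈ −500 kJ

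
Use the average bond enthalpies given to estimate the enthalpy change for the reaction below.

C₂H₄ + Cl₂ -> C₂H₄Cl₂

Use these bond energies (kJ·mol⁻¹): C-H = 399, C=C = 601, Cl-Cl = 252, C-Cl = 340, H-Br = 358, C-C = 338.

Bonds broken (reactants):
  C-H: 4 × 399 = 1596
  C=C: 1 × 601 = 601
  Cl-Cl: 1 × 252 = 252
  Σ(broken) = 2449 kJ
Bonds formed (products):
  C-C: 1 × 338 = 338
  C-Cl: 2 × 340 = 680
  C-H: 4 × 399 = 1596
  Σ(formed) = 2614 kJ
ΔH = Σ(broken) − Σ(formed) = 2449 − 2614 = −165 kJ

ΔH ≈ −165 kJ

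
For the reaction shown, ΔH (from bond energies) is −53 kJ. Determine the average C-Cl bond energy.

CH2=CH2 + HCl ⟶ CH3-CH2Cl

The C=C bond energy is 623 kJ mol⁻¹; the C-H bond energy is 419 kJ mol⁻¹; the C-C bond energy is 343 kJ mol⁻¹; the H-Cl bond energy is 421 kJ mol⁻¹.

D(C-Cl) ≈ 335 kJ/mol

Let D be the C-Cl bond energy.
Σ(broken) = 4×419 + 1×623 + 1×421 = 2720
Σ(formed) = 1×343 + 1×D + 5×419 = 2438 + D
ΔH = Σ(broken) − Σ(formed) = (2720) − (2438 + D) = +282 − D
Setting this equal to −53 kJ gives D = 335 kJ/mol.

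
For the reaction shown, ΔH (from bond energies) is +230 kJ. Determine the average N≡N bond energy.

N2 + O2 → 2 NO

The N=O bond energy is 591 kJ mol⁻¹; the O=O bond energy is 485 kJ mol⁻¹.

D(N≡N) ≈ 927 kJ/mol

Let D be the N≡N bond energy.
Σ(broken) = 1×D + 1×485 = 485 + D
Σ(formed) = 2×591 = 1182
ΔH = Σ(broken) − Σ(formed) = (485 + D) − (1182) = −697 + D
Setting this equal to +230 kJ gives D = 927 kJ/mol.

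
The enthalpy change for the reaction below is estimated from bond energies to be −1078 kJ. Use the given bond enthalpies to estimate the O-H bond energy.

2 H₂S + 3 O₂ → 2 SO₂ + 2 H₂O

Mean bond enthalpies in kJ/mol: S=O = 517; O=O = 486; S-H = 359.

D(O-H) ≈ 476 kJ/mol

Let D be the O-H bond energy.
Σ(broken) = 3×486 + 4×359 = 2894
Σ(formed) = 4×D + 4×517 = 2068 + 4D
ΔH = Σ(broken) − Σ(formed) = (2894) − (2068 + 4D) = +826 − 4D
Setting this equal to −1078 kJ gives 4D = 1904, so D = 476 kJ/mol.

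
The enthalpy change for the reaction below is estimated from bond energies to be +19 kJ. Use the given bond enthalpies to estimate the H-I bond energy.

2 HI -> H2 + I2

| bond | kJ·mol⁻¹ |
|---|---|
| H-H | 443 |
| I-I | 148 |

Let D be the H-I bond energy.
Σ(broken) = 2×D = 2D
Σ(formed) = 1×443 + 1×148 = 591
ΔH = Σ(broken) − Σ(formed) = (2D) − (591) = −591 + 2D
Setting this equal to +19 kJ gives 2D = 610, so D = 305 kJ/mol.

D(H-I) ≈ 305 kJ/mol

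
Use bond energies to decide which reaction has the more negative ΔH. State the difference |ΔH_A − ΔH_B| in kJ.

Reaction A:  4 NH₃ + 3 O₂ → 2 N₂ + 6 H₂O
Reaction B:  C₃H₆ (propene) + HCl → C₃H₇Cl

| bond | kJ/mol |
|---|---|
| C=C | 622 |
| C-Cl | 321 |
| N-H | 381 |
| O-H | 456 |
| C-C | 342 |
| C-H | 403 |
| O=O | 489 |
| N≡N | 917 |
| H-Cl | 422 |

Reaction A, by 1245 kJ

Reaction A:
  Bonds broken (reactants):
    N-H: 12 × 381 = 4572
    O=O: 3 × 489 = 1467
    Σ(broken) = 6039 kJ
  Bonds formed (products):
    N≡N: 2 × 917 = 1834
    O-H: 12 × 456 = 5472
    Σ(formed) = 7306 kJ
  ΔH_A = 6039 − 7306 = −1267 kJ
Reaction B:
  Bonds broken (reactants):
    C-C: 1 × 342 = 342
    C-H: 6 × 403 = 2418
    C=C: 1 × 622 = 622
    H-Cl: 1 × 422 = 422
    Σ(broken) = 3804 kJ
  Bonds formed (products):
    C-C: 2 × 342 = 684
    C-Cl: 1 × 321 = 321
    C-H: 7 × 403 = 2821
    Σ(formed) = 3826 kJ
  ΔH_B = 3804 − 3826 = −22 kJ
ΔH_A − ΔH_B = −1245 kJ, so reaction A has the more negative ΔH; |ΔH_A − ΔH_B| = 1245 kJ.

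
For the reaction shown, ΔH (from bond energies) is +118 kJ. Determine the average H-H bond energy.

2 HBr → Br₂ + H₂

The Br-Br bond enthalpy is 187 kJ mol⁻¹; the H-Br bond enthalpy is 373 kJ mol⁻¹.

D(H-H) ≈ 441 kJ/mol

Let D be the H-H bond energy.
Σ(broken) = 2×373 = 746
Σ(formed) = 1×187 + 1×D = 187 + D
ΔH = Σ(broken) − Σ(formed) = (746) − (187 + D) = +559 − D
Setting this equal to +118 kJ gives D = 441 kJ/mol.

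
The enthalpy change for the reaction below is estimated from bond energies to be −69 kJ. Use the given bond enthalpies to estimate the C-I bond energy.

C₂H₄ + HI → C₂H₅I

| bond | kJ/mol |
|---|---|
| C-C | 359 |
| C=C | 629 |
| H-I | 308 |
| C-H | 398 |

Let D be the C-I bond energy.
Σ(broken) = 4×398 + 1×629 + 1×308 = 2529
Σ(formed) = 1×359 + 5×398 + 1×D = 2349 + D
ΔH = Σ(broken) − Σ(formed) = (2529) − (2349 + D) = +180 − D
Setting this equal to −69 kJ gives D = 249 kJ/mol.

D(C-I) ≈ 249 kJ/mol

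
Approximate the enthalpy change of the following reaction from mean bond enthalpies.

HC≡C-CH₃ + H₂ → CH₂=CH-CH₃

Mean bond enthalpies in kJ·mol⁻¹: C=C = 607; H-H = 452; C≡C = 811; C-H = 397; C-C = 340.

Bonds broken (reactants):
  C≡C: 1 × 811 = 811
  C-C: 1 × 340 = 340
  C-H: 4 × 397 = 1588
  H-H: 1 × 452 = 452
  Σ(broken) = 3191 kJ
Bonds formed (products):
  C-C: 1 × 340 = 340
  C-H: 6 × 397 = 2382
  C=C: 1 × 607 = 607
  Σ(formed) = 3329 kJ
ΔH = Σ(broken) − Σ(formed) = 3191 − 3329 = −138 kJ

ΔH ≈ −138 kJ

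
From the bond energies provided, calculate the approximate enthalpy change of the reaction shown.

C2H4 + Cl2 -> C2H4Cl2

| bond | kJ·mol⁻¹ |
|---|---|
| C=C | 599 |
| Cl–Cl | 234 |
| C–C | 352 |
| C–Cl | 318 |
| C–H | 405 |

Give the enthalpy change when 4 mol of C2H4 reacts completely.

Bonds broken (reactants):
  C–H: 4 × 405 = 1620
  C=C: 1 × 599 = 599
  Cl–Cl: 1 × 234 = 234
  Σ(broken) = 2453 kJ
Bonds formed (products):
  C–C: 1 × 352 = 352
  C–Cl: 2 × 318 = 636
  C–H: 4 × 405 = 1620
  Σ(formed) = 2608 kJ
ΔH = Σ(broken) − Σ(formed) = 2453 − 2608 = −155 kJ
For 4× the reaction as written: 4 × (−155) = −620 kJ

ΔH = −620 kJ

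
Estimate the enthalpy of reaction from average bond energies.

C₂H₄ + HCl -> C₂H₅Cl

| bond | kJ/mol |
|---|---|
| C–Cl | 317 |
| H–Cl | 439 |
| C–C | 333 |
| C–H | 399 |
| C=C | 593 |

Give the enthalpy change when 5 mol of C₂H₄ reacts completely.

ΔH = −85 kJ

Bonds broken (reactants):
  C–H: 4 × 399 = 1596
  C=C: 1 × 593 = 593
  H–Cl: 1 × 439 = 439
  Σ(broken) = 2628 kJ
Bonds formed (products):
  C–C: 1 × 333 = 333
  C–Cl: 1 × 317 = 317
  C–H: 5 × 399 = 1995
  Σ(formed) = 2645 kJ
ΔH = Σ(broken) − Σ(formed) = 2628 − 2645 = −17 kJ
For 5× the reaction as written: 5 × (−17) = −85 kJ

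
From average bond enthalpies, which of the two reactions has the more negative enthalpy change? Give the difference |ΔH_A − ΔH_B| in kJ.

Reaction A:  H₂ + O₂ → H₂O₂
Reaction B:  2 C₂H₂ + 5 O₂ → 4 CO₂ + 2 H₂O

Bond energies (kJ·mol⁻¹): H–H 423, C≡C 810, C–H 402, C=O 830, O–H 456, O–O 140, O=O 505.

Reaction B, by 2587 kJ

Reaction A:
  Bonds broken (reactants):
    H–H: 1 × 423 = 423
    O=O: 1 × 505 = 505
    Σ(broken) = 928 kJ
  Bonds formed (products):
    O–H: 2 × 456 = 912
    O–O: 1 × 140 = 140
    Σ(formed) = 1052 kJ
  ΔH_A = 928 − 1052 = −124 kJ
Reaction B:
  Bonds broken (reactants):
    C≡C: 2 × 810 = 1620
    C–H: 4 × 402 = 1608
    O=O: 5 × 505 = 2525
    Σ(broken) = 5753 kJ
  Bonds formed (products):
    C=O: 8 × 830 = 6640
    O–H: 4 × 456 = 1824
    Σ(formed) = 8464 kJ
  ΔH_B = 5753 − 8464 = −2711 kJ
ΔH_A − ΔH_B = +2587 kJ, so reaction B has the more negative ΔH; |ΔH_A − ΔH_B| = 2587 kJ.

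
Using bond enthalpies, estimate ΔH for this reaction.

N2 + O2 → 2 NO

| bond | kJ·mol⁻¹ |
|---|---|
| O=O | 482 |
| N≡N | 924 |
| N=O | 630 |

ΔH ≈ +146 kJ

Bonds broken (reactants):
  N≡N: 1 × 924 = 924
  O=O: 1 × 482 = 482
  Σ(broken) = 1406 kJ
Bonds formed (products):
  N=O: 2 × 630 = 1260
  Σ(formed) = 1260 kJ
ΔH = Σ(broken) − Σ(formed) = 1406 − 1260 = +146 kJ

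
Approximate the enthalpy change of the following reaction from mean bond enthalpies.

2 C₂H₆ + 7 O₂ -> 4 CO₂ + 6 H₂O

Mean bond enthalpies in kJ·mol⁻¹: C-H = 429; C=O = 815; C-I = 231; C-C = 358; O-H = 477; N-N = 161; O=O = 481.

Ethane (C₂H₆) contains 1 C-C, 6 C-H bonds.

ΔH ≈ −3013 kJ

Bonds broken (reactants):
  C-C: 2 × 358 = 716
  C-H: 12 × 429 = 5148
  O=O: 7 × 481 = 3367
  Σ(broken) = 9231 kJ
Bonds formed (products):
  C=O: 8 × 815 = 6520
  O-H: 12 × 477 = 5724
  Σ(formed) = 12244 kJ
ΔH = Σ(broken) − Σ(formed) = 9231 − 12244 = −3013 kJ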